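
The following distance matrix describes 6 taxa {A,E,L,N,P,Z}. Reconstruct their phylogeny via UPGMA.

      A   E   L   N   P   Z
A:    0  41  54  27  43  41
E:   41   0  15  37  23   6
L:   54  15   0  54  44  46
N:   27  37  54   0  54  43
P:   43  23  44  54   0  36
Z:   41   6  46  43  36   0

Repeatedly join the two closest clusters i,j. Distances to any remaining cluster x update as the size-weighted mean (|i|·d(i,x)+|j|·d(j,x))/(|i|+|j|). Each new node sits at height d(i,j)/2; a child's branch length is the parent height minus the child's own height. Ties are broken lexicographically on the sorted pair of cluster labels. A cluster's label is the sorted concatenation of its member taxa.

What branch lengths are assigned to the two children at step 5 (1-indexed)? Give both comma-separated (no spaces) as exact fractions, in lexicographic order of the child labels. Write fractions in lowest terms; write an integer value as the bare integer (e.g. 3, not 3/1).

1. join E+Z (d=6) ⇒ EZ; edges |E|=3, |Z|=3
  updated: d(A,EZ)=41, d(EZ,L)=61/2, d(EZ,N)=40, d(EZ,P)=59/2
2. join A+N (d=27) ⇒ AN; edges |A|=27/2, |N|=27/2
  updated: d(AN,EZ)=81/2, d(AN,L)=54, d(AN,P)=97/2
3. join EZ+P (d=59/2) ⇒ EPZ; edges |EZ|=47/4, |P|=59/4
  updated: d(AN,EPZ)=259/6, d(EPZ,L)=35
4. join EPZ+L (d=35) ⇒ ELPZ; edges |EPZ|=11/4, |L|=35/2
  updated: d(AN,ELPZ)=367/8
5. join AN+ELPZ (d=367/8) ⇒ AELNPZ; edges |AN|=151/16, |ELPZ|=87/16
final tree: ((A:27/2,N:27/2):151/16,(((E:3,Z:3):47/4,P:59/4):11/4,L:35/2):87/16)
total length: 757/8

151/16,87/16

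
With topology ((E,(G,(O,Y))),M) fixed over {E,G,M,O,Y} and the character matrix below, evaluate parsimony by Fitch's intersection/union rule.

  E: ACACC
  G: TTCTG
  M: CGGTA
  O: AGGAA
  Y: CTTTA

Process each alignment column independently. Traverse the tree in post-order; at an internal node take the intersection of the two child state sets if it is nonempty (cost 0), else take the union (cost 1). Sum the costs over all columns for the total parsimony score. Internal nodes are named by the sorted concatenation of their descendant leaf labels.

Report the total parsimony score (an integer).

OY@0: {A} ∪ {C} = {A,C} (union, +1)
GOY@0: {T} ∪ {A,C} = {A,C,T} (union, +1)
EGOY@0: {A} ∩ {A,C,T} = {A} (intersection, +0)
EGMOY@0: {A} ∪ {C} = {A,C} (union, +1)
OY@1: {G} ∪ {T} = {G,T} (union, +1)
GOY@1: {T} ∩ {G,T} = {T} (intersection, +0)
EGOY@1: {C} ∪ {T} = {C,T} (union, +1)
EGMOY@1: {C,T} ∪ {G} = {C,G,T} (union, +1)
OY@2: {G} ∪ {T} = {G,T} (union, +1)
GOY@2: {C} ∪ {G,T} = {C,G,T} (union, +1)
EGOY@2: {A} ∪ {C,G,T} = {A,C,G,T} (union, +1)
EGMOY@2: {A,C,G,T} ∩ {G} = {G} (intersection, +0)
OY@3: {A} ∪ {T} = {A,T} (union, +1)
GOY@3: {T} ∩ {A,T} = {T} (intersection, +0)
EGOY@3: {C} ∪ {T} = {C,T} (union, +1)
EGMOY@3: {C,T} ∩ {T} = {T} (intersection, +0)
OY@4: {A} ∩ {A} = {A} (intersection, +0)
GOY@4: {G} ∪ {A} = {A,G} (union, +1)
EGOY@4: {C} ∪ {A,G} = {A,C,G} (union, +1)
EGMOY@4: {A,C,G} ∩ {A} = {A} (intersection, +0)
per-site changes: [3, 3, 3, 2, 2]; total = 13

13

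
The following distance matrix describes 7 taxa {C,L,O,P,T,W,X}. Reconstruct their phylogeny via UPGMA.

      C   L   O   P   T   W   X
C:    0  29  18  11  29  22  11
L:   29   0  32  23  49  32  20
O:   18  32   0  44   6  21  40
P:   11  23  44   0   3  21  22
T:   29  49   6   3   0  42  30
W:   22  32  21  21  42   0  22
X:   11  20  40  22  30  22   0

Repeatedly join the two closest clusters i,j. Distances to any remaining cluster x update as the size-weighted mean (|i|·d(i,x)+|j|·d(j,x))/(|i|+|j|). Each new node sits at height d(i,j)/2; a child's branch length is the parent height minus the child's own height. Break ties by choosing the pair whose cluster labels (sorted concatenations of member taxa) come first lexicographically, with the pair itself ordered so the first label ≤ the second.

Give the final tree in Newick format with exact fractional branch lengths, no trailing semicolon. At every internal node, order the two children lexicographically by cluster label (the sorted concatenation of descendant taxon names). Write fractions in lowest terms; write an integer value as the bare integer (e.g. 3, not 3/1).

((((C:11/2,X:11/2):6,(P:3/2,T:3/2):10):31/16,(O:21/2,W:21/2):47/16):95/48,L:185/12)

1. join P+T (d=3) ⇒ PT; edges |P|=3/2, |T|=3/2
  updated: d(C,PT)=20, d(L,PT)=36, d(O,PT)=25, d(PT,W)=63/2, d(PT,X)=26
2. join C+X (d=11) ⇒ CX; edges |C|=11/2, |X|=11/2
  updated: d(CX,L)=49/2, d(CX,O)=29, d(CX,PT)=23, d(CX,W)=22
3. join O+W (d=21) ⇒ OW; edges |O|=21/2, |W|=21/2
  updated: d(CX,OW)=51/2, d(L,OW)=32, d(OW,PT)=113/4
4. join CX+PT (d=23) ⇒ CPTX; edges |CX|=6, |PT|=10
  updated: d(CPTX,L)=121/4, d(CPTX,OW)=215/8
5. join CPTX+OW (d=215/8) ⇒ COPTWX; edges |CPTX|=31/16, |OW|=47/16
  updated: d(COPTWX,L)=185/6
6. join COPTWX+L (d=185/6) ⇒ CLOPTWX; edges |COPTWX|=95/48, |L|=185/12
final tree: ((((C:11/2,X:11/2):6,(P:3/2,T:3/2):10):31/16,(O:21/2,W:21/2):47/16):95/48,L:185/12)
total length: 3517/48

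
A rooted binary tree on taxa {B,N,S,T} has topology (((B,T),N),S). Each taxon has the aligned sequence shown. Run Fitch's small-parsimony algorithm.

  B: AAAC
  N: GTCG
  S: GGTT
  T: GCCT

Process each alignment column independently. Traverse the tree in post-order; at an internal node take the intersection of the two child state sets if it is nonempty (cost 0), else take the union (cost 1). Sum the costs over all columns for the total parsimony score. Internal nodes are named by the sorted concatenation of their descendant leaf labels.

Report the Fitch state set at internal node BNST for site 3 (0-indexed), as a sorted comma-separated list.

T

site 0, node BT: B={A} ∪ T={G} → {A,G} (+1)
site 0, node BNT: BT={A,G} ∩ N={G} → {G} (+0)
site 0, node BNST: BNT={G} ∩ S={G} → {G} (+0)
site 1, node BT: B={A} ∪ T={C} → {A,C} (+1)
site 1, node BNT: BT={A,C} ∪ N={T} → {A,C,T} (+1)
site 1, node BNST: BNT={A,C,T} ∪ S={G} → {A,C,G,T} (+1)
site 2, node BT: B={A} ∪ T={C} → {A,C} (+1)
site 2, node BNT: BT={A,C} ∩ N={C} → {C} (+0)
site 2, node BNST: BNT={C} ∪ S={T} → {C,T} (+1)
site 3, node BT: B={C} ∪ T={T} → {C,T} (+1)
site 3, node BNT: BT={C,T} ∪ N={G} → {C,G,T} (+1)
site 3, node BNST: BNT={C,G,T} ∩ S={T} → {T} (+0)
per-site changes: [1, 3, 2, 2]; total = 8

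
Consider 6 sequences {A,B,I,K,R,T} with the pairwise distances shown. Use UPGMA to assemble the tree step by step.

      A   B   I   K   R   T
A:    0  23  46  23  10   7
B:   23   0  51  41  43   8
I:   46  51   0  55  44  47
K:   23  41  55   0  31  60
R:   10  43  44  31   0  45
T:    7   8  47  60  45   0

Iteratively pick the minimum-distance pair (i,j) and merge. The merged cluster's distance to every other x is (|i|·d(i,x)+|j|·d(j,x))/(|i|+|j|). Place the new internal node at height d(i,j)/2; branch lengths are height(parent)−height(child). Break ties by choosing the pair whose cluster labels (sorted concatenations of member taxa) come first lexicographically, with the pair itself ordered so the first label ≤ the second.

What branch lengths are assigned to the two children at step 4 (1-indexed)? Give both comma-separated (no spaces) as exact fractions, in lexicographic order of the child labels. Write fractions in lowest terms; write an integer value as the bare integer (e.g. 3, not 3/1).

43/4,3

step 1: merge (A,T) at d=7; branch lengths A→7/2, T→7/2; new cluster AT
  updated: d(AT,B)=31/2, d(AT,I)=93/2, d(AT,K)=83/2, d(AT,R)=55/2
step 2: merge (AT,B) at d=31/2; branch lengths AT→17/4, B→31/4; new cluster ABT
  updated: d(ABT,I)=48, d(ABT,K)=124/3, d(ABT,R)=98/3
step 3: merge (K,R) at d=31; branch lengths K→31/2, R→31/2; new cluster KR
  updated: d(ABT,KR)=37, d(I,KR)=99/2
step 4: merge (ABT,KR) at d=37; branch lengths ABT→43/4, KR→3; new cluster ABKRT
  updated: d(ABKRT,I)=243/5
step 5: merge (ABKRT,I) at d=243/5; branch lengths ABKRT→29/5, I→243/10; new cluster ABIKRT
final tree: ((((A:7/2,T:7/2):17/4,B:31/4):43/4,(K:31/2,R:31/2):3):29/5,I:243/10)
total length: 1877/20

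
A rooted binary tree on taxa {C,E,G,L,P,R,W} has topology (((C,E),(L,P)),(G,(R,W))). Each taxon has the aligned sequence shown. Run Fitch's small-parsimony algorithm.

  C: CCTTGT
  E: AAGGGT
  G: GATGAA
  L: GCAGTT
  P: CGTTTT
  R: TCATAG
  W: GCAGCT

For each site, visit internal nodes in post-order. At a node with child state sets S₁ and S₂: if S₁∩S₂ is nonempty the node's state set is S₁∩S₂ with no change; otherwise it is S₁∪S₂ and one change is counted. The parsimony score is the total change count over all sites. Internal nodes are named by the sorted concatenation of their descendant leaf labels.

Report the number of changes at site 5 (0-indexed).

[col 0] CE: children C:{C}, E:{A} ∪→ {A,C}; cost 1
[col 0] LP: children L:{G}, P:{C} ∪→ {C,G}; cost 1
[col 0] CELP: children CE:{A,C}, LP:{C,G} ∩→ {C}; cost 0
[col 0] RW: children R:{T}, W:{G} ∪→ {G,T}; cost 1
[col 0] GRW: children G:{G}, RW:{G,T} ∩→ {G}; cost 0
[col 0] CEGLPRW: children CELP:{C}, GRW:{G} ∪→ {C,G}; cost 1
[col 1] CE: children C:{C}, E:{A} ∪→ {A,C}; cost 1
[col 1] LP: children L:{C}, P:{G} ∪→ {C,G}; cost 1
[col 1] CELP: children CE:{A,C}, LP:{C,G} ∩→ {C}; cost 0
[col 1] RW: children R:{C}, W:{C} ∩→ {C}; cost 0
[col 1] GRW: children G:{A}, RW:{C} ∪→ {A,C}; cost 1
[col 1] CEGLPRW: children CELP:{C}, GRW:{A,C} ∩→ {C}; cost 0
[col 2] CE: children C:{T}, E:{G} ∪→ {G,T}; cost 1
[col 2] LP: children L:{A}, P:{T} ∪→ {A,T}; cost 1
[col 2] CELP: children CE:{G,T}, LP:{A,T} ∩→ {T}; cost 0
[col 2] RW: children R:{A}, W:{A} ∩→ {A}; cost 0
[col 2] GRW: children G:{T}, RW:{A} ∪→ {A,T}; cost 1
[col 2] CEGLPRW: children CELP:{T}, GRW:{A,T} ∩→ {T}; cost 0
[col 3] CE: children C:{T}, E:{G} ∪→ {G,T}; cost 1
[col 3] LP: children L:{G}, P:{T} ∪→ {G,T}; cost 1
[col 3] CELP: children CE:{G,T}, LP:{G,T} ∩→ {G,T}; cost 0
[col 3] RW: children R:{T}, W:{G} ∪→ {G,T}; cost 1
[col 3] GRW: children G:{G}, RW:{G,T} ∩→ {G}; cost 0
[col 3] CEGLPRW: children CELP:{G,T}, GRW:{G} ∩→ {G}; cost 0
[col 4] CE: children C:{G}, E:{G} ∩→ {G}; cost 0
[col 4] LP: children L:{T}, P:{T} ∩→ {T}; cost 0
[col 4] CELP: children CE:{G}, LP:{T} ∪→ {G,T}; cost 1
[col 4] RW: children R:{A}, W:{C} ∪→ {A,C}; cost 1
[col 4] GRW: children G:{A}, RW:{A,C} ∩→ {A}; cost 0
[col 4] CEGLPRW: children CELP:{G,T}, GRW:{A} ∪→ {A,G,T}; cost 1
[col 5] CE: children C:{T}, E:{T} ∩→ {T}; cost 0
[col 5] LP: children L:{T}, P:{T} ∩→ {T}; cost 0
[col 5] CELP: children CE:{T}, LP:{T} ∩→ {T}; cost 0
[col 5] RW: children R:{G}, W:{T} ∪→ {G,T}; cost 1
[col 5] GRW: children G:{A}, RW:{G,T} ∪→ {A,G,T}; cost 1
[col 5] CEGLPRW: children CELP:{T}, GRW:{A,G,T} ∩→ {T}; cost 0
per-site changes: [4, 3, 3, 3, 3, 2]; total = 18

2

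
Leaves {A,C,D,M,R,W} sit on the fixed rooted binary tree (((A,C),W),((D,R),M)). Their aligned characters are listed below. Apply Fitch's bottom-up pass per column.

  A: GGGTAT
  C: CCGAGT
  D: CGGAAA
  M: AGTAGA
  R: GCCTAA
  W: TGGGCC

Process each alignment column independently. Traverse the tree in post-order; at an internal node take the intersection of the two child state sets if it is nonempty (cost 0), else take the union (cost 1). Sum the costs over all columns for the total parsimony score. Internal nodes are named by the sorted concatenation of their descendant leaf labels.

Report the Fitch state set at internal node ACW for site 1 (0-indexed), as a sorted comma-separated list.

G

AC@0: {G} ∪ {C} = {C,G} (union, +1)
ACW@0: {C,G} ∪ {T} = {C,G,T} (union, +1)
DR@0: {C} ∪ {G} = {C,G} (union, +1)
DMR@0: {C,G} ∪ {A} = {A,C,G} (union, +1)
ACDMRW@0: {C,G,T} ∩ {A,C,G} = {C,G} (intersection, +0)
AC@1: {G} ∪ {C} = {C,G} (union, +1)
ACW@1: {C,G} ∩ {G} = {G} (intersection, +0)
DR@1: {G} ∪ {C} = {C,G} (union, +1)
DMR@1: {C,G} ∩ {G} = {G} (intersection, +0)
ACDMRW@1: {G} ∩ {G} = {G} (intersection, +0)
AC@2: {G} ∩ {G} = {G} (intersection, +0)
ACW@2: {G} ∩ {G} = {G} (intersection, +0)
DR@2: {G} ∪ {C} = {C,G} (union, +1)
DMR@2: {C,G} ∪ {T} = {C,G,T} (union, +1)
ACDMRW@2: {G} ∩ {C,G,T} = {G} (intersection, +0)
AC@3: {T} ∪ {A} = {A,T} (union, +1)
ACW@3: {A,T} ∪ {G} = {A,G,T} (union, +1)
DR@3: {A} ∪ {T} = {A,T} (union, +1)
DMR@3: {A,T} ∩ {A} = {A} (intersection, +0)
ACDMRW@3: {A,G,T} ∩ {A} = {A} (intersection, +0)
AC@4: {A} ∪ {G} = {A,G} (union, +1)
ACW@4: {A,G} ∪ {C} = {A,C,G} (union, +1)
DR@4: {A} ∩ {A} = {A} (intersection, +0)
DMR@4: {A} ∪ {G} = {A,G} (union, +1)
ACDMRW@4: {A,C,G} ∩ {A,G} = {A,G} (intersection, +0)
AC@5: {T} ∩ {T} = {T} (intersection, +0)
ACW@5: {T} ∪ {C} = {C,T} (union, +1)
DR@5: {A} ∩ {A} = {A} (intersection, +0)
DMR@5: {A} ∩ {A} = {A} (intersection, +0)
ACDMRW@5: {C,T} ∪ {A} = {A,C,T} (union, +1)
per-site changes: [4, 2, 2, 3, 3, 2]; total = 16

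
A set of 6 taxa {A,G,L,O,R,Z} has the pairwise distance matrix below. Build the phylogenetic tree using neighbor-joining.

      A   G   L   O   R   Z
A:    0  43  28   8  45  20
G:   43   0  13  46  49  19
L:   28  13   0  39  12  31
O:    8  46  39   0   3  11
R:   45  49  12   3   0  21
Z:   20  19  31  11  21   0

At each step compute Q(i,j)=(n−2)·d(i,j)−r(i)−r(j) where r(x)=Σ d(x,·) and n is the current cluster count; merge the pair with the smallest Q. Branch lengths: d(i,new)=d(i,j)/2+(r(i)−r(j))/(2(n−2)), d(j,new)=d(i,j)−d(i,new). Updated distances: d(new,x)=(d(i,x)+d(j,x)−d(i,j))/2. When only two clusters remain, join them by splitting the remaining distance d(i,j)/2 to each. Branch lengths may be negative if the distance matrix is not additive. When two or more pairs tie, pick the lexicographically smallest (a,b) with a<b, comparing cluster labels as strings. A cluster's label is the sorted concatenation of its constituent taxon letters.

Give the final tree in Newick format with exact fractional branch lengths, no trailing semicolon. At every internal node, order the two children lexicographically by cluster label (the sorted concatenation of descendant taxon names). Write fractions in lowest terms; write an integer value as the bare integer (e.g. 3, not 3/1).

(((A:14,(G:99/8,L:5/8):15):5/4,(O:-13/3,R:22/3):11):7/4,Z:7/4)

step 1: merge (G,L) at d=13, Q=-241; branch lengths G→99/8, L→5/8; new cluster GL
  updated: d(A,GL)=29, d(GL,O)=36, d(GL,R)=24, d(GL,Z)=37/2
step 2: merge (O,R) at d=3, Q=-142; branch lengths O→-13/3, R→22/3; new cluster OR
  updated: d(A,OR)=25, d(GL,OR)=57/2, d(OR,Z)=29/2
step 3: merge (A,GL) at d=29, Q=-92; branch lengths A→14, GL→15; new cluster AGL
  updated: d(AGL,OR)=49/4, d(AGL,Z)=19/4
step 4: merge (AGL,OR) at d=49/4, Q=-63/2; branch lengths AGL→5/4, OR→11; new cluster AGLOR
  updated: d(AGLOR,Z)=7/2
step 5: merge (AGLOR,Z) at d=7/2; branch lengths AGLOR→7/4, Z→7/4; new cluster AGLORZ
final tree: (((A:14,(G:99/8,L:5/8):15):5/4,(O:-13/3,R:22/3):11):7/4,Z:7/4)
total length: 243/4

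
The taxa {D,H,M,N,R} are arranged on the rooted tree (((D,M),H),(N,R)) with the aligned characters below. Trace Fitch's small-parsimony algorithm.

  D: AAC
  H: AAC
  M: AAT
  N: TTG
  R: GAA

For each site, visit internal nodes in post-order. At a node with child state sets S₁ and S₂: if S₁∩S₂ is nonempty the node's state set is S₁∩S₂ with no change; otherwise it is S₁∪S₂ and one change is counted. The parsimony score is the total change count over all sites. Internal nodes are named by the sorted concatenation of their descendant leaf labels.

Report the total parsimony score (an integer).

DM@0: {A} ∩ {A} = {A} (intersection, +0)
DHM@0: {A} ∩ {A} = {A} (intersection, +0)
NR@0: {T} ∪ {G} = {G,T} (union, +1)
DHMNR@0: {A} ∪ {G,T} = {A,G,T} (union, +1)
DM@1: {A} ∩ {A} = {A} (intersection, +0)
DHM@1: {A} ∩ {A} = {A} (intersection, +0)
NR@1: {T} ∪ {A} = {A,T} (union, +1)
DHMNR@1: {A} ∩ {A,T} = {A} (intersection, +0)
DM@2: {C} ∪ {T} = {C,T} (union, +1)
DHM@2: {C,T} ∩ {C} = {C} (intersection, +0)
NR@2: {G} ∪ {A} = {A,G} (union, +1)
DHMNR@2: {C} ∪ {A,G} = {A,C,G} (union, +1)
per-site changes: [2, 1, 3]; total = 6

6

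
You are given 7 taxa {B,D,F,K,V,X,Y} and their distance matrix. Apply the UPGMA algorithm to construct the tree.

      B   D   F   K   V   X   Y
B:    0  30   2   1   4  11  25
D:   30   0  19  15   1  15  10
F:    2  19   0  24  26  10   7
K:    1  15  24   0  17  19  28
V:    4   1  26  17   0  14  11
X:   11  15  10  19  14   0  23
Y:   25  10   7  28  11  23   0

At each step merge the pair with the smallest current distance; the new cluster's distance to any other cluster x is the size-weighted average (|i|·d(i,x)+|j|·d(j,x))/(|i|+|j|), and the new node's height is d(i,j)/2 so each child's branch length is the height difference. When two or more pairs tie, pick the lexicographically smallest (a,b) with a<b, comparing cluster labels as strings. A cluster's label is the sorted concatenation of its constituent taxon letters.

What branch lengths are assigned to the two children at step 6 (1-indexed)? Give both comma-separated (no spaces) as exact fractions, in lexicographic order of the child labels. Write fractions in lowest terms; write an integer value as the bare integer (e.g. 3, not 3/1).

9/10,27/5

step 1: merge (B,K) at d=1; branch lengths B→1/2, K→1/2; new cluster BK
  updated: d(BK,D)=45/2, d(BK,F)=13, d(BK,V)=21/2, d(BK,X)=15, d(BK,Y)=53/2
step 2: merge (D,V) at d=1; branch lengths D→1/2, V→1/2; new cluster DV
  updated: d(BK,DV)=33/2, d(DV,F)=45/2, d(DV,X)=29/2, d(DV,Y)=21/2
step 3: merge (F,Y) at d=7; branch lengths F→7/2, Y→7/2; new cluster FY
  updated: d(BK,FY)=79/4, d(DV,FY)=33/2, d(FY,X)=33/2
step 4: merge (DV,X) at d=29/2; branch lengths DV→27/4, X→29/4; new cluster DVX
  updated: d(BK,DVX)=16, d(DVX,FY)=33/2
step 5: merge (BK,DVX) at d=16; branch lengths BK→15/2, DVX→3/4; new cluster BDKVX
  updated: d(BDKVX,FY)=89/5
step 6: merge (BDKVX,FY) at d=89/5; branch lengths BDKVX→9/10, FY→27/5; new cluster BDFKVXY
final tree: (((B:1/2,K:1/2):15/2,((D:1/2,V:1/2):27/4,X:29/4):3/4):9/10,(F:7/2,Y:7/2):27/5)
total length: 751/20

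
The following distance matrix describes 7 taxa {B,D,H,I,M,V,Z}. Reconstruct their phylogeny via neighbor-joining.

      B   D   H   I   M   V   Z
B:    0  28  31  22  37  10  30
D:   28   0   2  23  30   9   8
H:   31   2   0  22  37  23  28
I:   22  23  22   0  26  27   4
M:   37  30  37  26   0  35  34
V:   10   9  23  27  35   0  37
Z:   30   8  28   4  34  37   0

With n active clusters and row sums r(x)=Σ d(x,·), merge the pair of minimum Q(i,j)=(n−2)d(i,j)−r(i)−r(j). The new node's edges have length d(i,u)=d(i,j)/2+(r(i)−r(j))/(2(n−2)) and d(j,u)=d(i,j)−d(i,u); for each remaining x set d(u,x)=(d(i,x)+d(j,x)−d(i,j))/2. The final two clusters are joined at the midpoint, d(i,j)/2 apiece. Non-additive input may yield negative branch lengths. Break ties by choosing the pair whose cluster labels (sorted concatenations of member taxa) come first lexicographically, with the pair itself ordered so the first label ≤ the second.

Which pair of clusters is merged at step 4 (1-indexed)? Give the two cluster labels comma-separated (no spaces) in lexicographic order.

BV,DH

1. join B+V (d=10, Q=-249) ⇒ BV; edges |B|=67/10, |V|=33/10
  updated: d(BV,D)=27/2, d(BV,H)=22, d(BV,I)=39/2, d(BV,M)=31, d(BV,Z)=57/2
2. join I+Z (d=4, Q=-181) ⇒ IZ; edges |I|=1, |Z|=3
  updated: d(BV,IZ)=22, d(D,IZ)=27/2, d(H,IZ)=23, d(IZ,M)=28
3. join D+H (d=2, Q=-137) ⇒ DH; edges |D|=-19/6, |H|=31/6
  updated: d(BV,DH)=67/4, d(DH,IZ)=69/4, d(DH,M)=65/2
4. join BV+DH (d=67/4, Q=-411/4) ⇒ BDHV; edges |BV|=147/16, |DH|=121/16
  updated: d(BDHV,IZ)=45/4, d(BDHV,M)=187/8
5. join BDHV+IZ (d=45/4, Q=-501/8) ⇒ BDHIVZ; edges |BDHV|=53/16, |IZ|=127/16
  updated: d(BDHIVZ,M)=321/16
6. join BDHIVZ+M (d=321/16) ⇒ BDHIMVZ; edges |BDHIVZ|=321/32, |M|=321/32
final tree: ((((B:67/10,V:33/10):147/16,(D:-19/6,H:31/6):121/16):53/16,(I:1,Z:3):127/16):321/32,M:321/32)
total length: 1025/16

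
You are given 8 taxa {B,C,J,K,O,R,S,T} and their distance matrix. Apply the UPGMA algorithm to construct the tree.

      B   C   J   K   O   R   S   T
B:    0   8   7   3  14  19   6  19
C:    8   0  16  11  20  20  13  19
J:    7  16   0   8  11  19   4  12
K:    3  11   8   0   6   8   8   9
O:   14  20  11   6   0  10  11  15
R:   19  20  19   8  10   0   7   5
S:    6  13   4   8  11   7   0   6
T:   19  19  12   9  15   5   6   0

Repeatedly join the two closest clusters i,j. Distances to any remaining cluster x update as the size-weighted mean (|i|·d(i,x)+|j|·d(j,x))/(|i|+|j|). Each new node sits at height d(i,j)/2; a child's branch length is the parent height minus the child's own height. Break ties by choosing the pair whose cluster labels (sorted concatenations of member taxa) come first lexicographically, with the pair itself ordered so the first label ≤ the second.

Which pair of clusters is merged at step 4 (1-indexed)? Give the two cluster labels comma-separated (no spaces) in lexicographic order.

iteration 1: select B,K (d=3); attach at lengths (3/2, 3/2); label the merged cluster BK
  updated: d(BK,C)=19/2, d(BK,J)=15/2, d(BK,O)=10, d(BK,R)=27/2, d(BK,S)=7, d(BK,T)=14
iteration 2: select J,S (d=4); attach at lengths (2, 2); label the merged cluster JS
  updated: d(BK,JS)=29/4, d(C,JS)=29/2, d(JS,O)=11, d(JS,R)=13, d(JS,T)=9
iteration 3: select R,T (d=5); attach at lengths (5/2, 5/2); label the merged cluster RT
  updated: d(BK,RT)=55/4, d(C,RT)=39/2, d(JS,RT)=11, d(O,RT)=25/2
iteration 4: select BK,JS (d=29/4); attach at lengths (17/8, 13/8); label the merged cluster BJKS
  updated: d(BJKS,C)=12, d(BJKS,O)=21/2, d(BJKS,RT)=99/8
iteration 5: select BJKS,O (d=21/2); attach at lengths (13/8, 21/4); label the merged cluster BJKOS
  updated: d(BJKOS,C)=68/5, d(BJKOS,RT)=62/5
iteration 6: select BJKOS,RT (d=62/5); attach at lengths (19/20, 37/10); label the merged cluster BJKORST
  updated: d(BJKORST,C)=107/7
iteration 7: select BJKORST,C (d=107/7); attach at lengths (101/70, 107/14); label the merged cluster BCJKORST
final tree: (((((B:3/2,K:3/2):17/8,(J:2,S:2):13/8):13/8,O:21/4):19/20,(R:5/2,T:5/2):37/10):101/70,C:107/14)
total length: 10181/280

BK,JS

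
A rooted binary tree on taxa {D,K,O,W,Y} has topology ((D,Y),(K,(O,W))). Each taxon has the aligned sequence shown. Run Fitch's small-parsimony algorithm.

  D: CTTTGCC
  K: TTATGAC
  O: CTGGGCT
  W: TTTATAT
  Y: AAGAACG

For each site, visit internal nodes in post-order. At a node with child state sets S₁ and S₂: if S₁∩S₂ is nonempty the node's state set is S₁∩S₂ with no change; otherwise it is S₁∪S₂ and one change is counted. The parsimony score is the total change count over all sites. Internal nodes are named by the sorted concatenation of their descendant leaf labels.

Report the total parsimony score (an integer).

DY@0: {C} ∪ {A} = {A,C} (union, +1)
OW@0: {C} ∪ {T} = {C,T} (union, +1)
KOW@0: {T} ∩ {C,T} = {T} (intersection, +0)
DKOWY@0: {A,C} ∪ {T} = {A,C,T} (union, +1)
DY@1: {T} ∪ {A} = {A,T} (union, +1)
OW@1: {T} ∩ {T} = {T} (intersection, +0)
KOW@1: {T} ∩ {T} = {T} (intersection, +0)
DKOWY@1: {A,T} ∩ {T} = {T} (intersection, +0)
DY@2: {T} ∪ {G} = {G,T} (union, +1)
OW@2: {G} ∪ {T} = {G,T} (union, +1)
KOW@2: {A} ∪ {G,T} = {A,G,T} (union, +1)
DKOWY@2: {G,T} ∩ {A,G,T} = {G,T} (intersection, +0)
DY@3: {T} ∪ {A} = {A,T} (union, +1)
OW@3: {G} ∪ {A} = {A,G} (union, +1)
KOW@3: {T} ∪ {A,G} = {A,G,T} (union, +1)
DKOWY@3: {A,T} ∩ {A,G,T} = {A,T} (intersection, +0)
DY@4: {G} ∪ {A} = {A,G} (union, +1)
OW@4: {G} ∪ {T} = {G,T} (union, +1)
KOW@4: {G} ∩ {G,T} = {G} (intersection, +0)
DKOWY@4: {A,G} ∩ {G} = {G} (intersection, +0)
DY@5: {C} ∩ {C} = {C} (intersection, +0)
OW@5: {C} ∪ {A} = {A,C} (union, +1)
KOW@5: {A} ∩ {A,C} = {A} (intersection, +0)
DKOWY@5: {C} ∪ {A} = {A,C} (union, +1)
DY@6: {C} ∪ {G} = {C,G} (union, +1)
OW@6: {T} ∩ {T} = {T} (intersection, +0)
KOW@6: {C} ∪ {T} = {C,T} (union, +1)
DKOWY@6: {C,G} ∩ {C,T} = {C} (intersection, +0)
per-site changes: [3, 1, 3, 3, 2, 2, 2]; total = 16

16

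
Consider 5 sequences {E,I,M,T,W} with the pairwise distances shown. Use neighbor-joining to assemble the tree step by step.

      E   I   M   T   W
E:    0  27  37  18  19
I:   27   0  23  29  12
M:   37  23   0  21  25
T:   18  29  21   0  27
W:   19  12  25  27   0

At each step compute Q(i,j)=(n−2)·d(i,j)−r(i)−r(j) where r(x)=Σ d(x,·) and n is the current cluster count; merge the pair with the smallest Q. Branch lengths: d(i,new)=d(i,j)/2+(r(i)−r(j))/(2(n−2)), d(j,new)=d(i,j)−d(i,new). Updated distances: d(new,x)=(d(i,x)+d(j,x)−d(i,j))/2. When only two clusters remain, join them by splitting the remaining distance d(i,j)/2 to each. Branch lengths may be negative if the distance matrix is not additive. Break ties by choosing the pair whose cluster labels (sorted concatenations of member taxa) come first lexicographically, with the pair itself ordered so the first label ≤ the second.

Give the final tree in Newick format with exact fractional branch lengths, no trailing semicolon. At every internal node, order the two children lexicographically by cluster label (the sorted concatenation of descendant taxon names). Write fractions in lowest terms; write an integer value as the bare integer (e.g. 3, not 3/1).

iteration 1: select E,T (d=18, Q=-142); attach at lengths (10, 8); label the merged cluster ET
  updated: d(ET,I)=19, d(ET,M)=20, d(ET,W)=14
iteration 2: select ET,M (d=20, Q=-81); attach at lengths (25/4, 55/4); label the merged cluster EMT
  updated: d(EMT,I)=11, d(EMT,W)=19/2
iteration 3: select EMT,I (d=11, Q=-65/2); attach at lengths (17/4, 27/4); label the merged cluster EIMT
  updated: d(EIMT,W)=21/4
iteration 4: select EIMT,W (d=21/4); attach at lengths (21/8, 21/8); label the merged cluster EIMTW
final tree: ((((E:10,T:8):25/4,M:55/4):17/4,I:27/4):21/8,W:21/8)
total length: 217/4

((((E:10,T:8):25/4,M:55/4):17/4,I:27/4):21/8,W:21/8)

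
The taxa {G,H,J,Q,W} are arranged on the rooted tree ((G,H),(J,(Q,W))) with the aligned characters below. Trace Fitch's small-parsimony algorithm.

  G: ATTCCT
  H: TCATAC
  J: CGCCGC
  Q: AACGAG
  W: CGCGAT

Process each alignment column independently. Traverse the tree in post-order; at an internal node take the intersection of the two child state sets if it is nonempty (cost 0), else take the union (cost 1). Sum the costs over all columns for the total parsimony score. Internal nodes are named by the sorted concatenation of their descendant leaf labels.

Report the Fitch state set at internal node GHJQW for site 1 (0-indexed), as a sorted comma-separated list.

GH@0: {A} ∪ {T} = {A,T} (union, +1)
QW@0: {A} ∪ {C} = {A,C} (union, +1)
JQW@0: {C} ∩ {A,C} = {C} (intersection, +0)
GHJQW@0: {A,T} ∪ {C} = {A,C,T} (union, +1)
GH@1: {T} ∪ {C} = {C,T} (union, +1)
QW@1: {A} ∪ {G} = {A,G} (union, +1)
JQW@1: {G} ∩ {A,G} = {G} (intersection, +0)
GHJQW@1: {C,T} ∪ {G} = {C,G,T} (union, +1)
GH@2: {T} ∪ {A} = {A,T} (union, +1)
QW@2: {C} ∩ {C} = {C} (intersection, +0)
JQW@2: {C} ∩ {C} = {C} (intersection, +0)
GHJQW@2: {A,T} ∪ {C} = {A,C,T} (union, +1)
GH@3: {C} ∪ {T} = {C,T} (union, +1)
QW@3: {G} ∩ {G} = {G} (intersection, +0)
JQW@3: {C} ∪ {G} = {C,G} (union, +1)
GHJQW@3: {C,T} ∩ {C,G} = {C} (intersection, +0)
GH@4: {C} ∪ {A} = {A,C} (union, +1)
QW@4: {A} ∩ {A} = {A} (intersection, +0)
JQW@4: {G} ∪ {A} = {A,G} (union, +1)
GHJQW@4: {A,C} ∩ {A,G} = {A} (intersection, +0)
GH@5: {T} ∪ {C} = {C,T} (union, +1)
QW@5: {G} ∪ {T} = {G,T} (union, +1)
JQW@5: {C} ∪ {G,T} = {C,G,T} (union, +1)
GHJQW@5: {C,T} ∩ {C,G,T} = {C,T} (intersection, +0)
per-site changes: [3, 3, 2, 2, 2, 3]; total = 15

C,G,T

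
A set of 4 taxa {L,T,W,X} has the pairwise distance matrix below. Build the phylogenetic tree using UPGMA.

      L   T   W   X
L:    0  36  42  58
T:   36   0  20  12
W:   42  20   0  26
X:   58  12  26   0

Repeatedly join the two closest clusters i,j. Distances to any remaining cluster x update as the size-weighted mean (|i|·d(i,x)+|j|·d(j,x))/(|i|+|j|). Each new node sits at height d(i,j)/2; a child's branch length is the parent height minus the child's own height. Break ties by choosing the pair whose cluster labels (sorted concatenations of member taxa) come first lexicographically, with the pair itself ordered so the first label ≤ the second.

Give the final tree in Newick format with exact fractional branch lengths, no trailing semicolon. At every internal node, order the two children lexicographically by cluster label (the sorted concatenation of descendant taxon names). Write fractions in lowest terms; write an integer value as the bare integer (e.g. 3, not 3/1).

step 1: merge (T,X) at d=12; branch lengths T→6, X→6; new cluster TX
  updated: d(L,TX)=47, d(TX,W)=23
step 2: merge (TX,W) at d=23; branch lengths TX→11/2, W→23/2; new cluster TWX
  updated: d(L,TWX)=136/3
step 3: merge (L,TWX) at d=136/3; branch lengths L→68/3, TWX→67/6; new cluster LTWX
final tree: (L:68/3,((T:6,X:6):11/2,W:23/2):67/6)
total length: 377/6

(L:68/3,((T:6,X:6):11/2,W:23/2):67/6)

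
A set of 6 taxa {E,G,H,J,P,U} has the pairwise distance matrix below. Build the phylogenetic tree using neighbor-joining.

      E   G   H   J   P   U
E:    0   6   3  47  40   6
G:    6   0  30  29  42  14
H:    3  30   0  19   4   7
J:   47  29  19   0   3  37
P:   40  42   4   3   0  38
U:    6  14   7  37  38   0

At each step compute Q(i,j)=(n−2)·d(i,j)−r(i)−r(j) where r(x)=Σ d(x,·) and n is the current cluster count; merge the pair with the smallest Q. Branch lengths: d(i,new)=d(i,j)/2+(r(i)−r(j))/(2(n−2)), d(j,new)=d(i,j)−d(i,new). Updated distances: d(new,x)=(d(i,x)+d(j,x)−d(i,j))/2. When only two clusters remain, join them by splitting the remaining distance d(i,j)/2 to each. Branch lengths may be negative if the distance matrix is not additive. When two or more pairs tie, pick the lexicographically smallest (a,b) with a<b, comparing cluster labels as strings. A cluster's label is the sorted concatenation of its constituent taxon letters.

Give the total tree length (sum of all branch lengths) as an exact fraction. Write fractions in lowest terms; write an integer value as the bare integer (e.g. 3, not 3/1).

323/8

step 1: merge (J,P) at d=3, Q=-250; branch lengths J→5/2, P→1/2; new cluster JP
  updated: d(E,JP)=42, d(G,JP)=34, d(H,JP)=10, d(JP,U)=36
step 2: merge (H,JP) at d=10, Q=-142; branch lengths H→-7, JP→17; new cluster HJP
  updated: d(E,HJP)=35/2, d(G,HJP)=27, d(HJP,U)=33/2
step 3: merge (E,G) at d=6, Q=-129/2; branch lengths E→-11/8, G→59/8; new cluster EG
  updated: d(EG,HJP)=77/4, d(EG,U)=7
step 4: merge (EG,HJP) at d=77/4, Q=-171/4; branch lengths EG→39/8, HJP→115/8; new cluster EGHJP
  updated: d(EGHJP,U)=17/8
step 5: merge (EGHJP,U) at d=17/8; branch lengths EGHJP→17/16, U→17/16; new cluster EGHJPU
final tree: (((E:-11/8,G:59/8):39/8,(H:-7,(J:5/2,P:1/2):17):115/8):17/16,U:17/16)
total length: 323/8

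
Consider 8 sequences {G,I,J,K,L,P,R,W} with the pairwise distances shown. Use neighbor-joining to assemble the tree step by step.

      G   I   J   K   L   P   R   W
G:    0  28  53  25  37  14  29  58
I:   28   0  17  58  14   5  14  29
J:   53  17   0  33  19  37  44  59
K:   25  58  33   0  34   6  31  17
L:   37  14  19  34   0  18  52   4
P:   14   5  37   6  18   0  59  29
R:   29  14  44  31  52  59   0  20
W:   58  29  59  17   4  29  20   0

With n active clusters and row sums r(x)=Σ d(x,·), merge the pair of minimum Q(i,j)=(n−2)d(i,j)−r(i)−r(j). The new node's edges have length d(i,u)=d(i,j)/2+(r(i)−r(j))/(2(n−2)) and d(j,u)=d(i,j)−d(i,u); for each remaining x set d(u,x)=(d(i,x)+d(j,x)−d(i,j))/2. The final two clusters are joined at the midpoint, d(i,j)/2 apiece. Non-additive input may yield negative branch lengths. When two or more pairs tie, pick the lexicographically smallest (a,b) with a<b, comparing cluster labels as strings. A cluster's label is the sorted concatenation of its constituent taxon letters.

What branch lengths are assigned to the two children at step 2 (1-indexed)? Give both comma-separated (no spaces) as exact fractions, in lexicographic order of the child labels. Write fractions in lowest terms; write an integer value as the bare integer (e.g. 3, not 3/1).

1. join L+W (d=4, Q=-370) ⇒ LW; edges |L|=-7/6, |W|=31/6
  updated: d(G,LW)=91/2, d(I,LW)=39/2, d(J,LW)=37, d(K,LW)=47/2, d(LW,P)=43/2, d(LW,R)=34
2. join K+P (d=6, Q=-289) ⇒ KP; edges |K|=32/5, |P|=-2/5
  updated: d(G,KP)=33/2, d(I,KP)=57/2, d(J,KP)=32, d(KP,LW)=39/2, d(KP,R)=42
3. join G+KP (d=33/2, Q=-489/2) ⇒ GKP; edges |G|=199/16, |KP|=65/16
  updated: d(GKP,I)=20, d(GKP,J)=137/4, d(GKP,LW)=97/4, d(GKP,R)=109/4
4. join I+J (d=17, Q=-607/4) ⇒ IJ; edges |I|=-43/24, |J|=451/24
  updated: d(GKP,IJ)=149/8, d(IJ,LW)=79/4, d(IJ,R)=41/2
5. join GKP+LW (d=97/4, Q=-797/8) ⇒ GKLPW; edges |GKP|=325/32, |LW|=451/32
  updated: d(GKLPW,IJ)=113/16, d(GKLPW,R)=37/2
6. join GKLPW+IJ (d=113/16, Q=-737/16) ⇒ GIJKLPW; edges |GKLPW|=81/32, |IJ|=145/32
  updated: d(GIJKLPW,R)=511/32
7. join GIJKLPW+R (d=511/32) ⇒ GIJKLPRW; edges |GIJKLPW|=511/64, |R|=511/64
final tree: ((((G:199/16,(K:32/5,P:-2/5):65/16):325/32,(L:-7/6,W:31/6):451/32):81/32,(I:-43/24,J:451/24):145/32):511/64,R:511/64)
total length: 2905/32

32/5,-2/5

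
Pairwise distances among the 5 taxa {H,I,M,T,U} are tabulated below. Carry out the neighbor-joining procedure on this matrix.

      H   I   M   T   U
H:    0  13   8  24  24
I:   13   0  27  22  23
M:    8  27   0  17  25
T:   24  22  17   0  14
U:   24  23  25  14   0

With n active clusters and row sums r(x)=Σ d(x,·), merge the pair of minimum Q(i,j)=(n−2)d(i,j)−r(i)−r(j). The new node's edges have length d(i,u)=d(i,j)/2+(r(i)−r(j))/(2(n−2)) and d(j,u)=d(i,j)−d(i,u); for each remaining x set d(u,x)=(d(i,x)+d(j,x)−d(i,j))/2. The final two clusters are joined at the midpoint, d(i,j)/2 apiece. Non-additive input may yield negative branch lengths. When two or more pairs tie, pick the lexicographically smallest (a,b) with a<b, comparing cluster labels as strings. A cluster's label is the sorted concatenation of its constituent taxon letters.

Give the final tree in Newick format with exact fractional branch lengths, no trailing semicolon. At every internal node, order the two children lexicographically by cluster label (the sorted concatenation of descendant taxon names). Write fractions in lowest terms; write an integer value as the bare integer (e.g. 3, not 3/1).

((((H:8/3,M:16/3):6,I:10):11/2,T:23/4):33/8,U:33/8)

1. join H+M (d=8, Q=-122) ⇒ HM; edges |H|=8/3, |M|=16/3
  updated: d(HM,I)=16, d(HM,T)=33/2, d(HM,U)=41/2
2. join HM+I (d=16, Q=-82) ⇒ HIM; edges |HM|=6, |I|=10
  updated: d(HIM,T)=45/4, d(HIM,U)=55/4
3. join HIM+T (d=45/4, Q=-39) ⇒ HIMT; edges |HIM|=11/2, |T|=23/4
  updated: d(HIMT,U)=33/4
4. join HIMT+U (d=33/4) ⇒ HIMTU; edges |HIMT|=33/8, |U|=33/8
final tree: ((((H:8/3,M:16/3):6,I:10):11/2,T:23/4):33/8,U:33/8)
total length: 87/2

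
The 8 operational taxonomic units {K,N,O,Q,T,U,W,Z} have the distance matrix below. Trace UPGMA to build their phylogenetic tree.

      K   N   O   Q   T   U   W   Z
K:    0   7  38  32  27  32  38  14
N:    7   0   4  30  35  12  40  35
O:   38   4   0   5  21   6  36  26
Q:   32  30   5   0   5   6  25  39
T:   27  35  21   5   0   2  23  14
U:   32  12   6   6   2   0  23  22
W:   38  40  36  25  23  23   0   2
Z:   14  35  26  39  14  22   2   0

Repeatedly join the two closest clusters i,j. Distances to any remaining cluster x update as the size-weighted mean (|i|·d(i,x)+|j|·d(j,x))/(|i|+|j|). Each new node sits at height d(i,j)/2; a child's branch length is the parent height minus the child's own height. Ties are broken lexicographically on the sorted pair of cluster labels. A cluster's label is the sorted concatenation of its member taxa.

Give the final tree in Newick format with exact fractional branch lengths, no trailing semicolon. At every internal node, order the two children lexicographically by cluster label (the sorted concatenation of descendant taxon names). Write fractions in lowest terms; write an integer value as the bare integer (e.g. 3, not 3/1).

iteration 1: select T,U (d=2); attach at lengths (1, 1); label the merged cluster TU
  updated: d(K,TU)=59/2, d(N,TU)=47/2, d(O,TU)=27/2, d(Q,TU)=11/2, d(TU,W)=23, d(TU,Z)=18
iteration 2: select W,Z (d=2); attach at lengths (1, 1); label the merged cluster WZ
  updated: d(K,WZ)=26, d(N,WZ)=75/2, d(O,WZ)=31, d(Q,WZ)=32, d(TU,WZ)=41/2
iteration 3: select N,O (d=4); attach at lengths (2, 2); label the merged cluster NO
  updated: d(K,NO)=45/2, d(NO,Q)=35/2, d(NO,TU)=37/2, d(NO,WZ)=137/4
iteration 4: select Q,TU (d=11/2); attach at lengths (11/4, 7/4); label the merged cluster QTU
  updated: d(K,QTU)=91/3, d(NO,QTU)=109/6, d(QTU,WZ)=73/3
iteration 5: select NO,QTU (d=109/6); attach at lengths (85/12, 19/3); label the merged cluster NOQTU
  updated: d(K,NOQTU)=136/5, d(NOQTU,WZ)=283/10
iteration 6: select K,WZ (d=26); attach at lengths (13, 12); label the merged cluster KWZ
  updated: d(KWZ,NOQTU)=419/15
iteration 7: select KWZ,NOQTU (d=419/15); attach at lengths (29/30, 293/60); label the merged cluster KNOQTUWZ
final tree: ((K:13,(W:1,Z:1):12):29/30,((N:2,O:2):85/12,(Q:11/4,(T:1,U:1):7/4):19/3):293/60)
total length: 1703/30

((K:13,(W:1,Z:1):12):29/30,((N:2,O:2):85/12,(Q:11/4,(T:1,U:1):7/4):19/3):293/60)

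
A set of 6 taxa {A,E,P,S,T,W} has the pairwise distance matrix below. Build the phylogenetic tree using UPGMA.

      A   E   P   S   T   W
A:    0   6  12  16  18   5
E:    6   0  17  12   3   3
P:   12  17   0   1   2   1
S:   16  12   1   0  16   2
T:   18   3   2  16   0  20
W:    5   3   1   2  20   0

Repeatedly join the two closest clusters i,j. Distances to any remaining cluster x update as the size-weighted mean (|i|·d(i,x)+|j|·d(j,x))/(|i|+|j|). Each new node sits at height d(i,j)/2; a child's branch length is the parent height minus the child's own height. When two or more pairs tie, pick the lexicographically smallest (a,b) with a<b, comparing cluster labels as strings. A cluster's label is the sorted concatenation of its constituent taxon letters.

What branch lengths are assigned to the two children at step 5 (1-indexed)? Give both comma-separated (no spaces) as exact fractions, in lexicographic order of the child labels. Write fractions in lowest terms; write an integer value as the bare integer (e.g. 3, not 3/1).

iteration 1: select P,S (d=1); attach at lengths (1/2, 1/2); label the merged cluster PS
  updated: d(A,PS)=14, d(E,PS)=29/2, d(PS,T)=9, d(PS,W)=3/2
iteration 2: select PS,W (d=3/2); attach at lengths (1/4, 3/4); label the merged cluster PSW
  updated: d(A,PSW)=11, d(E,PSW)=32/3, d(PSW,T)=38/3
iteration 3: select E,T (d=3); attach at lengths (3/2, 3/2); label the merged cluster ET
  updated: d(A,ET)=12, d(ET,PSW)=35/3
iteration 4: select A,PSW (d=11); attach at lengths (11/2, 19/4); label the merged cluster APSW
  updated: d(APSW,ET)=47/4
iteration 5: select APSW,ET (d=47/4); attach at lengths (3/8, 35/8); label the merged cluster AEPSTW
final tree: ((A:11/2,((P:1/2,S:1/2):1/4,W:3/4):19/4):3/8,(E:3/2,T:3/2):35/8)
total length: 20

3/8,35/8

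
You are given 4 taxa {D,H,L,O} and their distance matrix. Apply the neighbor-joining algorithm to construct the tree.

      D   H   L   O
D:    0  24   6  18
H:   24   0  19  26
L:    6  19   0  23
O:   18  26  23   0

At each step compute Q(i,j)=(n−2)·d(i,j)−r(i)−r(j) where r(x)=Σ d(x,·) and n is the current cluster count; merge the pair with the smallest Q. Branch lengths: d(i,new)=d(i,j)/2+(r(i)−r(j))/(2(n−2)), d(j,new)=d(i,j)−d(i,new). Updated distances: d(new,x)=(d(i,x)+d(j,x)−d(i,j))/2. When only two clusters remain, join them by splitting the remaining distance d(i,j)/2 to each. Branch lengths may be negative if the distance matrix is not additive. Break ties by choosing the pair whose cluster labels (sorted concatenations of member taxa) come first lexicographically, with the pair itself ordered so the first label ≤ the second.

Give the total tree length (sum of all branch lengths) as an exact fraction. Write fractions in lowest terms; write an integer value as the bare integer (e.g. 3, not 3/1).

1. join D+L (d=6, Q=-84) ⇒ DL; edges |D|=3, |L|=3
  updated: d(DL,H)=37/2, d(DL,O)=35/2
2. join DL+H (d=37/2, Q=-62) ⇒ DHL; edges |DL|=5, |H|=27/2
  updated: d(DHL,O)=25/2
3. join DHL+O (d=25/2) ⇒ DHLO; edges |DHL|=25/4, |O|=25/4
final tree: (((D:3,L:3):5,H:27/2):25/4,O:25/4)
total length: 37

37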